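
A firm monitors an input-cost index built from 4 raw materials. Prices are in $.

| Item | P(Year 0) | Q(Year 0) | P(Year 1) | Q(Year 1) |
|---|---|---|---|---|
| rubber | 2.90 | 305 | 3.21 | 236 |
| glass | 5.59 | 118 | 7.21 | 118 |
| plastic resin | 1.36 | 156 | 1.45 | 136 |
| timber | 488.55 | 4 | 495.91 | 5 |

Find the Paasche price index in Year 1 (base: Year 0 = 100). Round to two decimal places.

Paasche price index uses current-period quantities as weights.
ΣP(Year 1)·Q(Year 1) = 3.21×236 + 7.21×118 + 1.45×136 + 495.91×5 = 757.56 + 850.78 + 197.2 + 2479.55 = 4285.09
ΣP(Year 0)·Q(Year 1) = 2.90×236 + 5.59×118 + 1.36×136 + 488.55×5 = 684.4 + 659.62 + 184.96 + 2442.75 = 3971.73
Index = 4285.09 / 3971.73 × 100 = 107.8898

107.89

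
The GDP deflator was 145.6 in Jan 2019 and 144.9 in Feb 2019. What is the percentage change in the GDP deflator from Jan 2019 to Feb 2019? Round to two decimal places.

-0.48%

Change = (144.9 − 145.6) / 145.6 × 100
       = -0.7 / 145.6 × 100 = -0.4808%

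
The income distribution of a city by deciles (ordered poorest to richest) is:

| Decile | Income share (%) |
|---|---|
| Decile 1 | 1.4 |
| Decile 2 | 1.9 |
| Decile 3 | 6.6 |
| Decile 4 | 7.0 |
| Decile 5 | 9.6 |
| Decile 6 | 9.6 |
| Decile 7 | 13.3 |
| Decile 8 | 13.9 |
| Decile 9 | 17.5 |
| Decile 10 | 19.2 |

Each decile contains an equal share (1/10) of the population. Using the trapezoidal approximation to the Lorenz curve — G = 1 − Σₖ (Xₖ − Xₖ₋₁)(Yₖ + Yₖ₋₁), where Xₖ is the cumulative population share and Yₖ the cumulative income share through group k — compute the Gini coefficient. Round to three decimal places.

Cumulative income shares Yₖ: 0.0140, 0.0330, 0.0990, 0.1690, 0.2650, 0.3610, 0.4940, 0.6330, 0.8080, 1.0000
Σ (Xₖ−Xₖ₋₁)(Yₖ+Yₖ₋₁) = (1/10)(0.0140+0.0000) + (1/10)(0.0330+0.0140) + (1/10)(0.0990+0.0330) + (1/10)(0.1690+0.0990) + (1/10)(0.2650+0.1690) + (1/10)(0.3610+0.2650) + (1/10)(0.4940+0.3610) + (1/10)(0.6330+0.4940) + (1/10)(0.8080+0.6330) + (1/10)(1.0000+0.8080)
  = 0.0014 + 0.0047 + 0.0132 + 0.0268 + 0.0434 + 0.0626 + 0.0855 + 0.1127 + 0.1441 + 0.1808 = 0.6752
G = 1 − 0.6752 = 0.3248

0.325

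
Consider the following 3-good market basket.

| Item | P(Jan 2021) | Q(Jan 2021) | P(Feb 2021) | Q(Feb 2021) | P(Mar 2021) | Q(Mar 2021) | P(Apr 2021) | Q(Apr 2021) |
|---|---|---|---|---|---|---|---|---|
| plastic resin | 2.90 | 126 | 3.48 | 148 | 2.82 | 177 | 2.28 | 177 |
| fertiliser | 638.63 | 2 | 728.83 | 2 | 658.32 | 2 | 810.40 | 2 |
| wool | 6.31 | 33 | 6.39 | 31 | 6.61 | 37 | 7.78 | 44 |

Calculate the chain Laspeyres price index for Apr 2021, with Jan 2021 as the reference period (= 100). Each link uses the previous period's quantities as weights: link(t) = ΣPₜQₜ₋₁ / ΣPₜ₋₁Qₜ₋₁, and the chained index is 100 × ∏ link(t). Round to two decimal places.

114.11

Link Jan 2021→Feb 2021:
ΣP(Feb 2021)Q(Jan 2021) = 3.48×126 + 728.83×2 + 6.39×33 = 438.48 + 1457.66 + 210.87 = 2107.01
ΣP(Jan 2021)Q(Jan 2021) = 2.90×126 + 638.63×2 + 6.31×33 = 365.4 + 1277.26 + 208.23 = 1850.89
link = 2107.01/1850.89 = 1.138377
Link Feb 2021→Mar 2021:
ΣP(Mar 2021)Q(Feb 2021) = 2.82×148 + 658.32×2 + 6.61×31 = 417.36 + 1316.64 + 204.91 = 1938.91
ΣP(Feb 2021)Q(Feb 2021) = 3.48×148 + 728.83×2 + 6.39×31 = 515.04 + 1457.66 + 198.09 = 2170.79
link = 1938.91/2170.79 = 0.893182
Link Mar 2021→Apr 2021:
ΣP(Apr 2021)Q(Mar 2021) = 2.28×177 + 810.40×2 + 7.78×37 = 403.56 + 1620.8 + 287.86 = 2312.22
ΣP(Mar 2021)Q(Mar 2021) = 2.82×177 + 658.32×2 + 6.61×37 = 499.14 + 1316.64 + 244.57 = 2060.35
link = 2312.22/2060.35 = 1.122246
Chained index = 100 × 1.138377 × 0.893182 × 1.122246 = 114.1074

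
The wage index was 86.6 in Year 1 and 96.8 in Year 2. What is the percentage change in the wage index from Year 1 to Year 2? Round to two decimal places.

11.78%

Change = (96.8 − 86.6) / 86.6 × 100
       = 10.2 / 86.6 × 100 = 11.7783%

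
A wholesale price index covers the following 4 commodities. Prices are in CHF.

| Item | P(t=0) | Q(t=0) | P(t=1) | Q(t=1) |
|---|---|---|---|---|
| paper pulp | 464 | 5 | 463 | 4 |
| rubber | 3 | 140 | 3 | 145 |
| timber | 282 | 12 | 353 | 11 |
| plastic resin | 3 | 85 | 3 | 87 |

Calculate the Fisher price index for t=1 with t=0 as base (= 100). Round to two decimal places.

Laspeyres component (base-period weights):
ΣP(t=1)Q(t=0) = 463×5 + 3×140 + 353×12 + 3×85 = 2315 + 420 + 4236 + 255 = 7226
ΣP(t=0)Q(t=0) = 464×5 + 3×140 + 282×12 + 3×85 = 2320 + 420 + 3384 + 255 = 6379
L = 7226 / 6379 × 100 = 113.2779
Paasche component (current-period weights):
ΣP(t=1)Q(t=1) = 463×4 + 3×145 + 353×11 + 3×87 = 1852 + 435 + 3883 + 261 = 6431
ΣP(t=0)Q(t=1) = 464×4 + 3×145 + 282×11 + 3×87 = 1856 + 435 + 3102 + 261 = 5654
P = 6431 / 5654 × 100 = 113.7425
Fisher = √(L × P) = √(113.2779 × 113.7425) = 113.5100

113.51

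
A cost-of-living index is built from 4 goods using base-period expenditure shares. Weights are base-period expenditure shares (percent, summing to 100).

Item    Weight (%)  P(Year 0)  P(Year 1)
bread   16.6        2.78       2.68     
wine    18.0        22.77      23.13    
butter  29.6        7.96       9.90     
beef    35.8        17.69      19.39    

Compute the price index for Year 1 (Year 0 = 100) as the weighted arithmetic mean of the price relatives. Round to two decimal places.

bread: 16.6 × (2.68/2.78) = 16.6 × 0.964029 = 16.0029
wine: 18.0 × (23.13/22.77) = 18.0 × 1.015810 = 18.2846
butter: 29.6 × (9.90/7.96) = 29.6 × 1.243719 = 36.8141
beef: 35.8 × (19.39/17.69) = 35.8 × 1.096099 = 39.2404
Index = Σ wᵢ·(p₁ᵢ/p₀ᵢ) = 16.0029 + 18.2846 + 36.8141 + 39.2404 = 110.3419

110.34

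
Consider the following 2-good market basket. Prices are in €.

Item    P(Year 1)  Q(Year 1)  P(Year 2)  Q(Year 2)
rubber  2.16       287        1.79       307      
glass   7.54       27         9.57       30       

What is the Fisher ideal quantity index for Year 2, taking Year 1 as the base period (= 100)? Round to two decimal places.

Laspeyres component (base-period weights):
ΣP(Year 1)Q(Year 2) = 2.16×307 + 7.54×30 = 663.12 + 226.2 = 889.32
ΣP(Year 1)Q(Year 1) = 2.16×287 + 7.54×27 = 619.92 + 203.58 = 823.5
L = 889.32 / 823.5 × 100 = 107.9927
Paasche component (current-period weights):
ΣP(Year 2)Q(Year 2) = 1.79×307 + 9.57×30 = 549.53 + 287.1 = 836.63
ΣP(Year 2)Q(Year 1) = 1.79×287 + 9.57×27 = 513.73 + 258.39 = 772.12
P = 836.63 / 772.12 × 100 = 108.3549
Fisher = √(L × P) = √(107.9927 × 108.3549) = 108.1737

108.17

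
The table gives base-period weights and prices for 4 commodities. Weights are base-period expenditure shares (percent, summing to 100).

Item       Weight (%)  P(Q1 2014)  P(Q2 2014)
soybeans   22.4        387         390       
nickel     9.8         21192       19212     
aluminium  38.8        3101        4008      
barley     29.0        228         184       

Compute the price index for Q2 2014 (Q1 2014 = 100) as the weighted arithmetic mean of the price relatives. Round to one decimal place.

105.0

soybeans: 22.4 × (390/387) = 22.4 × 1.007752 = 22.5736
nickel: 9.8 × (19212/21192) = 9.8 × 0.906569 = 8.8844
aluminium: 38.8 × (4008/3101) = 38.8 × 1.292486 = 50.1485
barley: 29.0 × (184/228) = 29.0 × 0.807018 = 23.4035
Index = Σ wᵢ·(p₁ᵢ/p₀ᵢ) = 22.5736 + 8.8844 + 50.1485 + 23.4035 = 105.0100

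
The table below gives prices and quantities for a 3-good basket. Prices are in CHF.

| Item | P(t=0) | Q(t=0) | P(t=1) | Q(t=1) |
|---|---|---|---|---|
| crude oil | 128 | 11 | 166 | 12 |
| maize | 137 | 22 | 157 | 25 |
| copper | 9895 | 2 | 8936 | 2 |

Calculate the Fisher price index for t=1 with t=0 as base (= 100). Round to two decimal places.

Laspeyres component (base-period weights):
ΣP(t=1)Q(t=0) = 166×11 + 157×22 + 8936×2 = 1826 + 3454 + 17872 = 23152
ΣP(t=0)Q(t=0) = 128×11 + 137×22 + 9895×2 = 1408 + 3014 + 19790 = 24212
L = 23152 / 24212 × 100 = 95.6220
Paasche component (current-period weights):
ΣP(t=1)Q(t=1) = 166×12 + 157×25 + 8936×2 = 1992 + 3925 + 17872 = 23789
ΣP(t=0)Q(t=1) = 128×12 + 137×25 + 9895×2 = 1536 + 3425 + 19790 = 24751
P = 23789 / 24751 × 100 = 96.1133
Fisher = √(L × P) = √(95.6220 × 96.1133) = 95.8673

95.87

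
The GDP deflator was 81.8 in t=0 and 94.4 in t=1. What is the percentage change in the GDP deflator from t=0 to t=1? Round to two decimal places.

15.40%

Change = (94.4 − 81.8) / 81.8 × 100
       = 12.6 / 81.8 × 100 = 15.4034%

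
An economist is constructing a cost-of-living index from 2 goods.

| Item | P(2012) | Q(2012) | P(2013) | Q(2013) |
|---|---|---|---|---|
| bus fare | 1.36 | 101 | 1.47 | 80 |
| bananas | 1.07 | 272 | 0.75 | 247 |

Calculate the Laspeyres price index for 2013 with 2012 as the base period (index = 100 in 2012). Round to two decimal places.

Laspeyres price index uses base-period quantities as weights.
ΣP(2013)·Q(2012) = 1.47×101 + 0.75×272 = 148.47 + 204 = 352.47
ΣP(2012)·Q(2012) = 1.36×101 + 1.07×272 = 137.36 + 291.04 = 428.4
Index = 352.47 / 428.4 × 100 = 82.2759

82.28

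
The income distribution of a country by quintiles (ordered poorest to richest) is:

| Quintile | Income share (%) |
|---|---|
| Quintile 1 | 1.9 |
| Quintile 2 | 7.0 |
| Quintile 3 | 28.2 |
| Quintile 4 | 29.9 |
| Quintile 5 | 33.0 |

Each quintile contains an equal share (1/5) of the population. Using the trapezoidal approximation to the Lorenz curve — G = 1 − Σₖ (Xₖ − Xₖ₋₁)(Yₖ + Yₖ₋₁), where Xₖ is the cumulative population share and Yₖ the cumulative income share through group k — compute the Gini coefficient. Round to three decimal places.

0.340

Cumulative income shares Yₖ: 0.0190, 0.0890, 0.3710, 0.6700, 1.0000
Σ (Xₖ−Xₖ₋₁)(Yₖ+Yₖ₋₁) = (1/5)(0.0190+0.0000) + (1/5)(0.0890+0.0190) + (1/5)(0.3710+0.0890) + (1/5)(0.6700+0.3710) + (1/5)(1.0000+0.6700)
  = 0.0038 + 0.0216 + 0.0920 + 0.2082 + 0.3340 = 0.6596
G = 1 − 0.6596 = 0.3404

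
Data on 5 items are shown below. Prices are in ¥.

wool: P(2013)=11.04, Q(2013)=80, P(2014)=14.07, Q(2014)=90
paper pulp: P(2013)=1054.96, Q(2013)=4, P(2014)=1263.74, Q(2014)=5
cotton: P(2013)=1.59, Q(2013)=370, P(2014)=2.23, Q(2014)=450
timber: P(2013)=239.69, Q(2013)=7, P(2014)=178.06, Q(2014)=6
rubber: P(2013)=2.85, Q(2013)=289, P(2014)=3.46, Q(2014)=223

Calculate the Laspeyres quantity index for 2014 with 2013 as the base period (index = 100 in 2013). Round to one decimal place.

Laspeyres quantity index uses base-period prices as weights.
ΣP(2013)·Q(2014) = 11.04×90 + 1054.96×5 + 1.59×450 + 239.69×6 + 2.85×223 = 993.6 + 5274.8 + 715.5 + 1438.14 + 635.55 = 9057.59
ΣP(2013)·Q(2013) = 11.04×80 + 1054.96×4 + 1.59×370 + 239.69×7 + 2.85×289 = 883.2 + 4219.84 + 588.3 + 1677.83 + 823.65 = 8192.82
Index = 9057.59 / 8192.82 × 100 = 110.5552

110.6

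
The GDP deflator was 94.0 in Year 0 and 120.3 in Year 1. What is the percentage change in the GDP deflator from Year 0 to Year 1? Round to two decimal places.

Change = (120.3 − 94.0) / 94.0 × 100
       = 26.3 / 94.0 × 100 = 27.9787%

27.98%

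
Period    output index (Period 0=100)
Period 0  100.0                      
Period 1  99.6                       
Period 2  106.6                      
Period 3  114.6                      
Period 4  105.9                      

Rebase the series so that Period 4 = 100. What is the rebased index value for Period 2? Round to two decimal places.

Rebased(Period 2) = 106.6 / 105.9 × 100 = 100.6610

100.66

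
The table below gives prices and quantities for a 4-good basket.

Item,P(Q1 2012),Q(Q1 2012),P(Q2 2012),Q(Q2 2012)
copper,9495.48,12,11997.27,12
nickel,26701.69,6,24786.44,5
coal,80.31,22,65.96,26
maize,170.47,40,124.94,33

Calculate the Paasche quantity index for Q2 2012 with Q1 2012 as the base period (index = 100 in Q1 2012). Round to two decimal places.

91.51

Paasche quantity index uses current-period prices as weights.
ΣP(Q2 2012)·Q(Q2 2012) = 11997.27×12 + 24786.44×5 + 65.96×26 + 124.94×33 = 143967.24 + 123932.2 + 1714.96 + 4123.02 = 273737.42
ΣP(Q2 2012)·Q(Q1 2012) = 11997.27×12 + 24786.44×6 + 65.96×22 + 124.94×40 = 143967.24 + 148718.64 + 1451.12 + 4997.6 = 299134.6
Index = 273737.42 / 299134.6 × 100 = 91.5098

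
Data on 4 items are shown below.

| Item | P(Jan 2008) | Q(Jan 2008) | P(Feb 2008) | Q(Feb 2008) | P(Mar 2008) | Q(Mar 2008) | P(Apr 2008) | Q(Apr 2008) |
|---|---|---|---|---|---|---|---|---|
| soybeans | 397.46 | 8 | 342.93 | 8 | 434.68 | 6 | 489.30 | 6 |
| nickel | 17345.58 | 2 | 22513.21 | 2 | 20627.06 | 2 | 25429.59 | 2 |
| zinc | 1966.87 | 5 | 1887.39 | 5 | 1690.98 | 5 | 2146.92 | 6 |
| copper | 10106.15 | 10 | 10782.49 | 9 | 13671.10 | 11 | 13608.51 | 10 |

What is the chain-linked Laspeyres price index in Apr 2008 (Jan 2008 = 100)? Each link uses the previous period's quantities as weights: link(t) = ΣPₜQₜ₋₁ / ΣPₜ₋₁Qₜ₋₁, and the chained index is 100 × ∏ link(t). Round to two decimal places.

133.94

Link Jan 2008→Feb 2008:
ΣP(Feb 2008)Q(Jan 2008) = 342.93×8 + 22513.21×2 + 1887.39×5 + 10782.49×10 = 2743.44 + 45026.42 + 9436.95 + 107824.9 = 165031.71
ΣP(Jan 2008)Q(Jan 2008) = 397.46×8 + 17345.58×2 + 1966.87×5 + 10106.15×10 = 3179.68 + 34691.16 + 9834.35 + 101061.5 = 148766.69
link = 165031.71/148766.69 = 1.109332
Link Feb 2008→Mar 2008:
ΣP(Mar 2008)Q(Feb 2008) = 434.68×8 + 20627.06×2 + 1690.98×5 + 13671.10×9 = 3477.44 + 41254.12 + 8454.9 + 123039.9 = 176226.36
ΣP(Feb 2008)Q(Feb 2008) = 342.93×8 + 22513.21×2 + 1887.39×5 + 10782.49×9 = 2743.44 + 45026.42 + 9436.95 + 97042.41 = 154249.22
link = 176226.36/154249.22 = 1.142478
Link Mar 2008→Apr 2008:
ΣP(Apr 2008)Q(Mar 2008) = 489.30×6 + 25429.59×2 + 2146.92×5 + 13608.51×11 = 2935.8 + 50859.18 + 10734.6 + 149693.61 = 214223.19
ΣP(Mar 2008)Q(Mar 2008) = 434.68×6 + 20627.06×2 + 1690.98×5 + 13671.10×11 = 2608.08 + 41254.12 + 8454.9 + 150382.1 = 202699.2
link = 214223.19/202699.2 = 1.056853
Chained index = 100 × 1.109332 × 1.142478 × 1.056853 = 133.9442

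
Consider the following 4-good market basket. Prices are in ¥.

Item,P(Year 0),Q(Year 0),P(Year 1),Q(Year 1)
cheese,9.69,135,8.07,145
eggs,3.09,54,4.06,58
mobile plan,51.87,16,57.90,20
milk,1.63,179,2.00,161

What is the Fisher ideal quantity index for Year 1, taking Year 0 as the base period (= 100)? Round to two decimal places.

111.17

Laspeyres component (base-period weights):
ΣP(Year 0)Q(Year 1) = 9.69×145 + 3.09×58 + 51.87×20 + 1.63×161 = 1405.05 + 179.22 + 1037.4 + 262.43 = 2884.1
ΣP(Year 0)Q(Year 0) = 9.69×135 + 3.09×54 + 51.87×16 + 1.63×179 = 1308.15 + 166.86 + 829.92 + 291.77 = 2596.7
L = 2884.1 / 2596.7 × 100 = 111.0679
Paasche component (current-period weights):
ΣP(Year 1)Q(Year 1) = 8.07×145 + 4.06×58 + 57.90×20 + 2.00×161 = 1170.15 + 235.48 + 1158 + 322 = 2885.63
ΣP(Year 1)Q(Year 0) = 8.07×135 + 4.06×54 + 57.90×16 + 2.00×179 = 1089.45 + 219.24 + 926.4 + 358 = 2593.09
P = 2885.63 / 2593.09 × 100 = 111.2815
Fisher = √(L × P) = √(111.0679 × 111.2815) = 111.1747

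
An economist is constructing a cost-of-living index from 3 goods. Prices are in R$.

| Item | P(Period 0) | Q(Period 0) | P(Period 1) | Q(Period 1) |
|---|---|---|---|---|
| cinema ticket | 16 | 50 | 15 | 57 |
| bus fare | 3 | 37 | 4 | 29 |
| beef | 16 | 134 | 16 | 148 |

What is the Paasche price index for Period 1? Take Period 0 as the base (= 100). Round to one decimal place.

99.2

Paasche price index uses current-period quantities as weights.
ΣP(Period 1)·Q(Period 1) = 15×57 + 4×29 + 16×148 = 855 + 116 + 2368 = 3339
ΣP(Period 0)·Q(Period 1) = 16×57 + 3×29 + 16×148 = 912 + 87 + 2368 = 3367
Index = 3339 / 3367 × 100 = 99.1684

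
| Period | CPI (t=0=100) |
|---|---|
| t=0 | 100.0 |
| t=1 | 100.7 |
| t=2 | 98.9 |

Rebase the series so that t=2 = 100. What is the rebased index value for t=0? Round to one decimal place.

101.1

Rebased(t=0) = 100.0 / 98.9 × 100 = 101.1122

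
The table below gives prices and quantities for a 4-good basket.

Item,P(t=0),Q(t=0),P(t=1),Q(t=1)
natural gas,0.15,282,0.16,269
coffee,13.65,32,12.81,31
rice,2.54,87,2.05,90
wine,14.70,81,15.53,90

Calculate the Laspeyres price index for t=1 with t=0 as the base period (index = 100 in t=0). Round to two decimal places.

100.03

Laspeyres price index uses base-period quantities as weights.
ΣP(t=1)·Q(t=0) = 0.16×282 + 12.81×32 + 2.05×87 + 15.53×81 = 45.12 + 409.92 + 178.35 + 1257.93 = 1891.32
ΣP(t=0)·Q(t=0) = 0.15×282 + 13.65×32 + 2.54×87 + 14.70×81 = 42.3 + 436.8 + 220.98 + 1190.7 = 1890.78
Index = 1891.32 / 1890.78 × 100 = 100.0286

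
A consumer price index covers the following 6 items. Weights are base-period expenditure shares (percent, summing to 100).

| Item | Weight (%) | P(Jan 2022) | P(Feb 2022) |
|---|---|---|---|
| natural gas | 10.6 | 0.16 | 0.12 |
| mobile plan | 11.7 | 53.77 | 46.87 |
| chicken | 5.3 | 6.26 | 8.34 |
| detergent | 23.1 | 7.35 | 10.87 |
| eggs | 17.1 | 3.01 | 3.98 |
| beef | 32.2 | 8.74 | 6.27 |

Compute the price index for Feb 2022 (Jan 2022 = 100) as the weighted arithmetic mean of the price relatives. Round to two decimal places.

105.08

natural gas: 10.6 × (0.12/0.16) = 10.6 × 0.750000 = 7.9500
mobile plan: 11.7 × (46.87/53.77) = 11.7 × 0.871676 = 10.1986
chicken: 5.3 × (8.34/6.26) = 5.3 × 1.332268 = 7.0610
detergent: 23.1 × (10.87/7.35) = 23.1 × 1.478912 = 34.1629
eggs: 17.1 × (3.98/3.01) = 17.1 × 1.322259 = 22.6106
beef: 32.2 × (6.27/8.74) = 32.2 × 0.717391 = 23.1000
Index = Σ wᵢ·(p₁ᵢ/p₀ᵢ) = 7.9500 + 10.1986 + 7.0610 + 34.1629 + 22.6106 + 23.1000 = 105.0831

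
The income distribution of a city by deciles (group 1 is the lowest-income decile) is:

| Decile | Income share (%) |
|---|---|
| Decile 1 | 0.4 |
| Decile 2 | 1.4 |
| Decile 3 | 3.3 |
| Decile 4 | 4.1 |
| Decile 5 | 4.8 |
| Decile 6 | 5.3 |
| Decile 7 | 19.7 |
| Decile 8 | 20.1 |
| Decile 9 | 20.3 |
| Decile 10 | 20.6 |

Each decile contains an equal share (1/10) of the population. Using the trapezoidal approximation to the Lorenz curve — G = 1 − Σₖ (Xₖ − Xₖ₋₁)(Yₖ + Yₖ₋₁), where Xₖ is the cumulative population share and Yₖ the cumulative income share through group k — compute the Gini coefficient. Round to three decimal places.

Cumulative income shares Yₖ: 0.0040, 0.0180, 0.0510, 0.0920, 0.1400, 0.1930, 0.3900, 0.5910, 0.7940, 1.0000
Σ (Xₖ−Xₖ₋₁)(Yₖ+Yₖ₋₁) = (1/10)(0.0040+0.0000) + (1/10)(0.0180+0.0040) + (1/10)(0.0510+0.0180) + (1/10)(0.0920+0.0510) + (1/10)(0.1400+0.0920) + (1/10)(0.1930+0.1400) + (1/10)(0.3900+0.1930) + (1/10)(0.5910+0.3900) + (1/10)(0.7940+0.5910) + (1/10)(1.0000+0.7940)
  = 0.0004 + 0.0022 + 0.0069 + 0.0143 + 0.0232 + 0.0333 + 0.0583 + 0.0981 + 0.1385 + 0.1794 = 0.5546
G = 1 − 0.5546 = 0.4454

0.445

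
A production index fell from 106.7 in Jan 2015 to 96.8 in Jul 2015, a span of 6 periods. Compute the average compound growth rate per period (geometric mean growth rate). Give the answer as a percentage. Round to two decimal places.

Growth factor = (96.8/106.7)^(1/6) = (0.907216)^(1/6) = 0.983902
Growth rate = 0.983902 − 1 = -0.016098 = -1.6098%

-1.61%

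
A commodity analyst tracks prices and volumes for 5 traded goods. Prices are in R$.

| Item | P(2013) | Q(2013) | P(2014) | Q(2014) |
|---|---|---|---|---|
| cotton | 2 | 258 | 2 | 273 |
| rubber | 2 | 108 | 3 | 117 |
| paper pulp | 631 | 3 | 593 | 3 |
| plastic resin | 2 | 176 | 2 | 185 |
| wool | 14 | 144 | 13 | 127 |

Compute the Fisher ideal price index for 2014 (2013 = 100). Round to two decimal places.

97.21

Laspeyres component (base-period weights):
ΣP(2014)Q(2013) = 2×258 + 3×108 + 593×3 + 2×176 + 13×144 = 516 + 324 + 1779 + 352 + 1872 = 4843
ΣP(2013)Q(2013) = 2×258 + 2×108 + 631×3 + 2×176 + 14×144 = 516 + 216 + 1893 + 352 + 2016 = 4993
L = 4843 / 4993 × 100 = 96.9958
Paasche component (current-period weights):
ΣP(2014)Q(2014) = 2×273 + 3×117 + 593×3 + 2×185 + 13×127 = 546 + 351 + 1779 + 370 + 1651 = 4697
ΣP(2013)Q(2014) = 2×273 + 2×117 + 631×3 + 2×185 + 14×127 = 546 + 234 + 1893 + 370 + 1778 = 4821
P = 4697 / 4821 × 100 = 97.4279
Fisher = √(L × P) = √(96.9958 × 97.4279) = 97.2116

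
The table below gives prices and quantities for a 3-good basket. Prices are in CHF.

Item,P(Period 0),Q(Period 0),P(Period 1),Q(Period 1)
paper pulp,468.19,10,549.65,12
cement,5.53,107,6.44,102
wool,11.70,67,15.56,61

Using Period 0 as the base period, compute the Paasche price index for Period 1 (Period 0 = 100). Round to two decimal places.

118.94

Paasche price index uses current-period quantities as weights.
ΣP(Period 1)·Q(Period 1) = 549.65×12 + 6.44×102 + 15.56×61 = 6595.8 + 656.88 + 949.16 = 8201.84
ΣP(Period 0)·Q(Period 1) = 468.19×12 + 5.53×102 + 11.70×61 = 5618.28 + 564.06 + 713.7 = 6896.04
Index = 8201.84 / 6896.04 × 100 = 118.9355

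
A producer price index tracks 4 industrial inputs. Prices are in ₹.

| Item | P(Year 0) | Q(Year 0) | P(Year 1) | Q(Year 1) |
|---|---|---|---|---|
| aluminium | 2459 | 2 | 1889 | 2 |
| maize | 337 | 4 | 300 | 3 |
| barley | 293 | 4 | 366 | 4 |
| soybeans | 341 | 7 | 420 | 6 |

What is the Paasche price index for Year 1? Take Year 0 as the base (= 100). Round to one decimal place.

Paasche price index uses current-period quantities as weights.
ΣP(Year 1)·Q(Year 1) = 1889×2 + 300×3 + 366×4 + 420×6 = 3778 + 900 + 1464 + 2520 = 8662
ΣP(Year 0)·Q(Year 1) = 2459×2 + 337×3 + 293×4 + 341×6 = 4918 + 1011 + 1172 + 2046 = 9147
Index = 8662 / 9147 × 100 = 94.6977

94.7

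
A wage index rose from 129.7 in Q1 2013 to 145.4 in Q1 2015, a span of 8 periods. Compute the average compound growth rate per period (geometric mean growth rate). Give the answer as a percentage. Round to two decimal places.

1.44%

Growth factor = (145.4/129.7)^(1/8) = (1.121049)^(1/8) = 1.014386
Growth rate = 1.014386 − 1 = 0.014386 = 1.4386%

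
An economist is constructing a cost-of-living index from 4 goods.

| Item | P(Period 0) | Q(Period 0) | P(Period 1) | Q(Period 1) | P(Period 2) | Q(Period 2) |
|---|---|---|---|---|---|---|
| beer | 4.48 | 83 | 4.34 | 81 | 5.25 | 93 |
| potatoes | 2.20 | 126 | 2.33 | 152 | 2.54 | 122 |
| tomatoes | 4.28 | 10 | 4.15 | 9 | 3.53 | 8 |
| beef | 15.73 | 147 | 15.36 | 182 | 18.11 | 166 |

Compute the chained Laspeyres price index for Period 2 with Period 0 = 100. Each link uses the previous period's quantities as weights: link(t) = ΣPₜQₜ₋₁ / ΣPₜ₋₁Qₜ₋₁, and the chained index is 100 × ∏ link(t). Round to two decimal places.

114.99

Link Period 0→Period 1:
ΣP(Period 1)Q(Period 0) = 4.34×83 + 2.33×126 + 4.15×10 + 15.36×147 = 360.22 + 293.58 + 41.5 + 2257.92 = 2953.22
ΣP(Period 0)Q(Period 0) = 4.48×83 + 2.20×126 + 4.28×10 + 15.73×147 = 371.84 + 277.2 + 42.8 + 2312.31 = 3004.15
link = 2953.22/3004.15 = 0.983047
Link Period 1→Period 2:
ΣP(Period 2)Q(Period 1) = 5.25×81 + 2.54×152 + 3.53×9 + 18.11×182 = 425.25 + 386.08 + 31.77 + 3296.02 = 4139.12
ΣP(Period 1)Q(Period 1) = 4.34×81 + 2.33×152 + 4.15×9 + 15.36×182 = 351.54 + 354.16 + 37.35 + 2795.52 = 3538.57
link = 4139.12/3538.57 = 1.169715
Chained index = 100 × 0.983047 × 1.169715 = 114.9885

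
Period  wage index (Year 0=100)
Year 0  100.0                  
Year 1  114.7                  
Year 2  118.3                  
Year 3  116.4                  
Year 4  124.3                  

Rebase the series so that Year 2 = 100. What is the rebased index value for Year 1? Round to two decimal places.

96.96

Rebased(Year 1) = 114.7 / 118.3 × 100 = 96.9569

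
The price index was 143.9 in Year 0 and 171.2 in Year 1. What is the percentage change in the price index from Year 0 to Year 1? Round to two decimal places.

18.97%

Change = (171.2 − 143.9) / 143.9 × 100
       = 27.3 / 143.9 × 100 = 18.9715%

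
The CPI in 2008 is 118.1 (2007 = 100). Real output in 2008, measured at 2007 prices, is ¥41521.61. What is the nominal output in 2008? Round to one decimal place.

Nominal = Real × (Index/100) = 41521.61 × (118.1/100)
        = 41521.61 × 1.181 = 49037.0214

49037.0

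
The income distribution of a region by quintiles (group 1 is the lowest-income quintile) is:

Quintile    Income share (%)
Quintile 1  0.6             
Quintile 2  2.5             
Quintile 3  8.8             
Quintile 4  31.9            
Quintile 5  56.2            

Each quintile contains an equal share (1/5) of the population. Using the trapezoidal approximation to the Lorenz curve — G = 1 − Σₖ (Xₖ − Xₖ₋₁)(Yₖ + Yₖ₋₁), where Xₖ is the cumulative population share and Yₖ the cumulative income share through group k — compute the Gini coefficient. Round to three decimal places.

0.562

Cumulative income shares Yₖ: 0.0060, 0.0310, 0.1190, 0.4380, 1.0000
Σ (Xₖ−Xₖ₋₁)(Yₖ+Yₖ₋₁) = (1/5)(0.0060+0.0000) + (1/5)(0.0310+0.0060) + (1/5)(0.1190+0.0310) + (1/5)(0.4380+0.1190) + (1/5)(1.0000+0.4380)
  = 0.0012 + 0.0074 + 0.0300 + 0.1114 + 0.2876 = 0.4376
G = 1 − 0.4376 = 0.5624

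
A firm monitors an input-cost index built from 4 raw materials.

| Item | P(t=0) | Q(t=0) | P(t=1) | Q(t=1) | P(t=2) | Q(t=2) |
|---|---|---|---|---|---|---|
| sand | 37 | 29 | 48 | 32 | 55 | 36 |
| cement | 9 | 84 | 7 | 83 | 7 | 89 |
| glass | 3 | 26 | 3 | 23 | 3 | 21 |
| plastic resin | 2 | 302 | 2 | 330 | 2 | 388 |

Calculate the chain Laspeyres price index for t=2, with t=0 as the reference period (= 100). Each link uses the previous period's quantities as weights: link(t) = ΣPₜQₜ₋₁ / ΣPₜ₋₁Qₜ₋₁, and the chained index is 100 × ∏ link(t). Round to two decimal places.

Link t=0→t=1:
ΣP(t=1)Q(t=0) = 48×29 + 7×84 + 3×26 + 2×302 = 1392 + 588 + 78 + 604 = 2662
ΣP(t=0)Q(t=0) = 37×29 + 9×84 + 3×26 + 2×302 = 1073 + 756 + 78 + 604 = 2511
link = 2662/2511 = 1.060135
Link t=1→t=2:
ΣP(t=2)Q(t=1) = 55×32 + 7×83 + 3×23 + 2×330 = 1760 + 581 + 69 + 660 = 3070
ΣP(t=1)Q(t=1) = 48×32 + 7×83 + 3×23 + 2×330 = 1536 + 581 + 69 + 660 = 2846
link = 3070/2846 = 1.078707
Chained index = 100 × 1.060135 × 1.078707 = 114.3575

114.36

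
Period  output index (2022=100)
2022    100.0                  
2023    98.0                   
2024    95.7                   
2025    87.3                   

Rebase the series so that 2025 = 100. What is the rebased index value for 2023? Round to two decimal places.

112.26

Rebased(2023) = 98.0 / 87.3 × 100 = 112.2566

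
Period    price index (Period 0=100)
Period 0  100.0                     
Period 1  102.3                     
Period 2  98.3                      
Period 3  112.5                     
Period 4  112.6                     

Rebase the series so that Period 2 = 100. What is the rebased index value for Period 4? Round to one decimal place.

Rebased(Period 4) = 112.6 / 98.3 × 100 = 114.5473

114.5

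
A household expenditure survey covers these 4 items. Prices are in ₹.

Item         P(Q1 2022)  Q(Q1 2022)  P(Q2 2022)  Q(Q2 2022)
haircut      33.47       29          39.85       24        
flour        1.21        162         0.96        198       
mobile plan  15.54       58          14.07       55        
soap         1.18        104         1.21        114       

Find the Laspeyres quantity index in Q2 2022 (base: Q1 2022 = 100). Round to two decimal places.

92.76

Laspeyres quantity index uses base-period prices as weights.
ΣP(Q1 2022)·Q(Q2 2022) = 33.47×24 + 1.21×198 + 15.54×55 + 1.18×114 = 803.28 + 239.58 + 854.7 + 134.52 = 2032.08
ΣP(Q1 2022)·Q(Q1 2022) = 33.47×29 + 1.21×162 + 15.54×58 + 1.18×104 = 970.63 + 196.02 + 901.32 + 122.72 = 2190.69
Index = 2032.08 / 2190.69 × 100 = 92.7598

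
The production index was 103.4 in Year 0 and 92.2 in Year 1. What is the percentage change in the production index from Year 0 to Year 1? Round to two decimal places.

-10.83%

Change = (92.2 − 103.4) / 103.4 × 100
       = -11.2 / 103.4 × 100 = -10.8317%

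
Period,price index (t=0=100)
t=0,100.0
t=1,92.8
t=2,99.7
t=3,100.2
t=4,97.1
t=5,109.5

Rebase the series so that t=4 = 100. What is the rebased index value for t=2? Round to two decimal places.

102.68

Rebased(t=2) = 99.7 / 97.1 × 100 = 102.6777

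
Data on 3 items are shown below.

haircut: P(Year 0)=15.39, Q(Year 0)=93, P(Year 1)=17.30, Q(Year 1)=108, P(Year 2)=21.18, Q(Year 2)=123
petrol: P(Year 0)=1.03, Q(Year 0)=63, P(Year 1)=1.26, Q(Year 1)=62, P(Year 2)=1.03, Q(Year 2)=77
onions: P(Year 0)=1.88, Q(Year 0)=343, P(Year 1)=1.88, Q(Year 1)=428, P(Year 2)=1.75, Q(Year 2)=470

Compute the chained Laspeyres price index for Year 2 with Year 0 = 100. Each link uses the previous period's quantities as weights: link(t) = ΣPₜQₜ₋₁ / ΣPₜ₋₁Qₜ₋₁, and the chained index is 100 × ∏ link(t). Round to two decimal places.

122.80

Link Year 0→Year 1:
ΣP(Year 1)Q(Year 0) = 17.30×93 + 1.26×63 + 1.88×343 = 1608.9 + 79.38 + 644.84 = 2333.12
ΣP(Year 0)Q(Year 0) = 15.39×93 + 1.03×63 + 1.88×343 = 1431.27 + 64.89 + 644.84 = 2141
link = 2333.12/2141 = 1.089734
Link Year 1→Year 2:
ΣP(Year 2)Q(Year 1) = 21.18×108 + 1.03×62 + 1.75×428 = 2287.44 + 63.86 + 749 = 3100.3
ΣP(Year 1)Q(Year 1) = 17.30×108 + 1.26×62 + 1.88×428 = 1868.4 + 78.12 + 804.64 = 2751.16
link = 3100.3/2751.16 = 1.126906
Chained index = 100 × 1.089734 × 1.126906 = 122.8028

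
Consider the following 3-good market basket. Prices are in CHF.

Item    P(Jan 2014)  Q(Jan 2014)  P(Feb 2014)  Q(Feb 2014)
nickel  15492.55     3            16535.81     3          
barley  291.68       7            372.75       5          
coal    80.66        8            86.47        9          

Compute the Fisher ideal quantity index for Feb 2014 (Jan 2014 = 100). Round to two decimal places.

Laspeyres component (base-period weights):
ΣP(Jan 2014)Q(Feb 2014) = 15492.55×3 + 291.68×5 + 80.66×9 = 46477.65 + 1458.4 + 725.94 = 48661.99
ΣP(Jan 2014)Q(Jan 2014) = 15492.55×3 + 291.68×7 + 80.66×8 = 46477.65 + 2041.76 + 645.28 = 49164.69
L = 48661.99 / 49164.69 × 100 = 98.9775
Paasche component (current-period weights):
ΣP(Feb 2014)Q(Feb 2014) = 16535.81×3 + 372.75×5 + 86.47×9 = 49607.43 + 1863.75 + 778.23 = 52249.41
ΣP(Feb 2014)Q(Jan 2014) = 16535.81×3 + 372.75×7 + 86.47×8 = 49607.43 + 2609.25 + 691.76 = 52908.44
P = 52249.41 / 52908.44 × 100 = 98.7544
Fisher = √(L × P) = √(98.9775 × 98.7544) = 98.8659

98.87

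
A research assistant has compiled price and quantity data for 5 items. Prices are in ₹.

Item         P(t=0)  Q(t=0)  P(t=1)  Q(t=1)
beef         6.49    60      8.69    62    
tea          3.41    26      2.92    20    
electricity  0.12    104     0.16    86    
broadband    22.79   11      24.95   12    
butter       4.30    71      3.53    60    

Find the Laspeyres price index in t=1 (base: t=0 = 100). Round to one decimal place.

Laspeyres price index uses base-period quantities as weights.
ΣP(t=1)·Q(t=0) = 8.69×60 + 2.92×26 + 0.16×104 + 24.95×11 + 3.53×71 = 521.4 + 75.92 + 16.64 + 274.45 + 250.63 = 1139.04
ΣP(t=0)·Q(t=0) = 6.49×60 + 3.41×26 + 0.12×104 + 22.79×11 + 4.30×71 = 389.4 + 88.66 + 12.48 + 250.69 + 305.3 = 1046.53
Index = 1139.04 / 1046.53 × 100 = 108.8397

108.8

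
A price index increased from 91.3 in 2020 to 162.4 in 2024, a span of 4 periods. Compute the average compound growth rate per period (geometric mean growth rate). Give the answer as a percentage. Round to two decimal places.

Growth factor = (162.4/91.3)^(1/4) = (1.778751)^(1/4) = 1.154859
Growth rate = 1.154859 − 1 = 0.154859 = 15.4859%

15.49%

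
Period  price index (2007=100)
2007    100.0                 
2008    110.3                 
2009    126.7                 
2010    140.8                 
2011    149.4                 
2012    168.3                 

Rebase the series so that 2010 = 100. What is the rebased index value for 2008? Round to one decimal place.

Rebased(2008) = 110.3 / 140.8 × 100 = 78.3381

78.3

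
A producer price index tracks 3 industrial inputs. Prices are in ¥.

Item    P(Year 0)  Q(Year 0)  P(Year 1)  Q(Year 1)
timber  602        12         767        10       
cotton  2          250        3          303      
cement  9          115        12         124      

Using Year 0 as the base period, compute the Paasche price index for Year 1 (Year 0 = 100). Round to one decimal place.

Paasche price index uses current-period quantities as weights.
ΣP(Year 1)·Q(Year 1) = 767×10 + 3×303 + 12×124 = 7670 + 909 + 1488 = 10067
ΣP(Year 0)·Q(Year 1) = 602×10 + 2×303 + 9×124 = 6020 + 606 + 1116 = 7742
Index = 10067 / 7742 × 100 = 130.0310

130.0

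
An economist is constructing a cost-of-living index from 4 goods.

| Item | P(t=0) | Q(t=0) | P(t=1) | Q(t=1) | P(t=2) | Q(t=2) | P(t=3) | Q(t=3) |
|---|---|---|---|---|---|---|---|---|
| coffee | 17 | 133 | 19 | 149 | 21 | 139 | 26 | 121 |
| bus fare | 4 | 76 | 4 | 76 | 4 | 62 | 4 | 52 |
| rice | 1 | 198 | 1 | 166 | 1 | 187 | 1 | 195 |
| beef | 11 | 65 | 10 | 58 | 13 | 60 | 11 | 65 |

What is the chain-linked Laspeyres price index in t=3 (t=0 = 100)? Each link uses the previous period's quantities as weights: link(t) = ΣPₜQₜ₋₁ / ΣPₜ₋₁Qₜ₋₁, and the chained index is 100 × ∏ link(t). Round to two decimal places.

135.15

Link t=0→t=1:
ΣP(t=1)Q(t=0) = 19×133 + 4×76 + 1×198 + 10×65 = 2527 + 304 + 198 + 650 = 3679
ΣP(t=0)Q(t=0) = 17×133 + 4×76 + 1×198 + 11×65 = 2261 + 304 + 198 + 715 = 3478
link = 3679/3478 = 1.057792
Link t=1→t=2:
ΣP(t=2)Q(t=1) = 21×149 + 4×76 + 1×166 + 13×58 = 3129 + 304 + 166 + 754 = 4353
ΣP(t=1)Q(t=1) = 19×149 + 4×76 + 1×166 + 10×58 = 2831 + 304 + 166 + 580 = 3881
link = 4353/3881 = 1.121618
Link t=2→t=3:
ΣP(t=3)Q(t=2) = 26×139 + 4×62 + 1×187 + 11×60 = 3614 + 248 + 187 + 660 = 4709
ΣP(t=2)Q(t=2) = 21×139 + 4×62 + 1×187 + 13×60 = 2919 + 248 + 187 + 780 = 4134
link = 4709/4134 = 1.139090
Chained index = 100 × 1.057792 × 1.121618 × 1.139090 = 135.1461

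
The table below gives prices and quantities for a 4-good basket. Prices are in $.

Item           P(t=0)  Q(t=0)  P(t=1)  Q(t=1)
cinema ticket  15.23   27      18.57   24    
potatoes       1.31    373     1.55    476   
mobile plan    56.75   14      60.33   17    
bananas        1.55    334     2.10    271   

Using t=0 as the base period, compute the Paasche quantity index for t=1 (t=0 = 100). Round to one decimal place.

105.8

Paasche quantity index uses current-period prices as weights.
ΣP(t=1)·Q(t=1) = 18.57×24 + 1.55×476 + 60.33×17 + 2.10×271 = 445.68 + 737.8 + 1025.61 + 569.1 = 2778.19
ΣP(t=1)·Q(t=0) = 18.57×27 + 1.55×373 + 60.33×14 + 2.10×334 = 501.39 + 578.15 + 844.62 + 701.4 = 2625.56
Index = 2778.19 / 2625.56 × 100 = 105.8132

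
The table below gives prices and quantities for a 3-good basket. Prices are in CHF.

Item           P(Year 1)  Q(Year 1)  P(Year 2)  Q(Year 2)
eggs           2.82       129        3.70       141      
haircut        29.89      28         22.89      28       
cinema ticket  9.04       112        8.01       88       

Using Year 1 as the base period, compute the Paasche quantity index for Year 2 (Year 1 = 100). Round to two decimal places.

92.66

Paasche quantity index uses current-period prices as weights.
ΣP(Year 2)·Q(Year 2) = 3.70×141 + 22.89×28 + 8.01×88 = 521.7 + 640.92 + 704.88 = 1867.5
ΣP(Year 2)·Q(Year 1) = 3.70×129 + 22.89×28 + 8.01×112 = 477.3 + 640.92 + 897.12 = 2015.34
Index = 1867.5 / 2015.34 × 100 = 92.6643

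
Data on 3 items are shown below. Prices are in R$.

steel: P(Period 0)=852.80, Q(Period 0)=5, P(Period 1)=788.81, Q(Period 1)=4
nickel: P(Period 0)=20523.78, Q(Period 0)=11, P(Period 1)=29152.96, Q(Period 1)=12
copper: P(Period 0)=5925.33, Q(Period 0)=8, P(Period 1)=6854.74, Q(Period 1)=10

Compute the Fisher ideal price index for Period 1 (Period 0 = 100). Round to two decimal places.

Laspeyres component (base-period weights):
ΣP(Period 1)Q(Period 0) = 788.81×5 + 29152.96×11 + 6854.74×8 = 3944.05 + 320682.56 + 54837.92 = 379464.53
ΣP(Period 0)Q(Period 0) = 852.80×5 + 20523.78×11 + 5925.33×8 = 4264 + 225761.58 + 47402.64 = 277428.22
L = 379464.53 / 277428.22 × 100 = 136.7794
Paasche component (current-period weights):
ΣP(Period 1)Q(Period 1) = 788.81×4 + 29152.96×12 + 6854.74×10 = 3155.24 + 349835.52 + 68547.4 = 421538.16
ΣP(Period 0)Q(Period 1) = 852.80×4 + 20523.78×12 + 5925.33×10 = 3411.2 + 246285.36 + 59253.3 = 308949.86
P = 421538.16 / 308949.86 × 100 = 136.4423
Fisher = √(L × P) = √(136.7794 × 136.4423) = 136.6107

136.61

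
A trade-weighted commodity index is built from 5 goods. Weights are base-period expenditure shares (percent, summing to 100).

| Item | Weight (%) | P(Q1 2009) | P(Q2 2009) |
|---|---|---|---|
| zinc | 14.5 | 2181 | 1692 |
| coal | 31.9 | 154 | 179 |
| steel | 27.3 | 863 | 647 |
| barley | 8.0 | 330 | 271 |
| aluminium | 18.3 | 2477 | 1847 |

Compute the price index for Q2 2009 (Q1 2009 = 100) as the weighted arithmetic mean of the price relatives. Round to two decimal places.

zinc: 14.5 × (1692/2181) = 14.5 × 0.775791 = 11.2490
coal: 31.9 × (179/154) = 31.9 × 1.162338 = 37.0786
steel: 27.3 × (647/863) = 27.3 × 0.749710 = 20.4671
barley: 8.0 × (271/330) = 8.0 × 0.821212 = 6.5697
aluminium: 18.3 × (1847/2477) = 18.3 × 0.745660 = 13.6456
Index = Σ wᵢ·(p₁ᵢ/p₀ᵢ) = 11.2490 + 37.0786 + 20.4671 + 6.5697 + 13.6456 = 89.0099

89.01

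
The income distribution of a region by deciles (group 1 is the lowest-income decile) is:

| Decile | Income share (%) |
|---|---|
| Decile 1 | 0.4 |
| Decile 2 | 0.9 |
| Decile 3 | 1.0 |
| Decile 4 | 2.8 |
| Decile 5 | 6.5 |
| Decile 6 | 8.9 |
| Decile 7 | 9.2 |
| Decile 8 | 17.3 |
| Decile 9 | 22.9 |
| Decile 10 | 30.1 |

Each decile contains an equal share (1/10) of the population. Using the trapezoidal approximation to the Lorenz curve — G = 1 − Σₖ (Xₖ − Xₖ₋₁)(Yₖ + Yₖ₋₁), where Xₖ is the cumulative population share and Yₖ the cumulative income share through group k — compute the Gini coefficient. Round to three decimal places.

Cumulative income shares Yₖ: 0.0040, 0.0130, 0.0230, 0.0510, 0.1160, 0.2050, 0.2970, 0.4700, 0.6990, 1.0000
Σ (Xₖ−Xₖ₋₁)(Yₖ+Yₖ₋₁) = (1/10)(0.0040+0.0000) + (1/10)(0.0130+0.0040) + (1/10)(0.0230+0.0130) + (1/10)(0.0510+0.0230) + (1/10)(0.1160+0.0510) + (1/10)(0.2050+0.1160) + (1/10)(0.2970+0.2050) + (1/10)(0.4700+0.2970) + (1/10)(0.6990+0.4700) + (1/10)(1.0000+0.6990)
  = 0.0004 + 0.0017 + 0.0036 + 0.0074 + 0.0167 + 0.0321 + 0.0502 + 0.0767 + 0.1169 + 0.1699 = 0.4756
G = 1 − 0.4756 = 0.5244

0.524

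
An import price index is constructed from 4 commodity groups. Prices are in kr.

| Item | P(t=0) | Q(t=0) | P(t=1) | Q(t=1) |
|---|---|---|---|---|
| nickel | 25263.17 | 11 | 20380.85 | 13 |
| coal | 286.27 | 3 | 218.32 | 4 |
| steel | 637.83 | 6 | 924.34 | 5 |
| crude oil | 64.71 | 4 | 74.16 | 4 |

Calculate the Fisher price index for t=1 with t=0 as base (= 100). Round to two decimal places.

81.43

Laspeyres component (base-period weights):
ΣP(t=1)Q(t=0) = 20380.85×11 + 218.32×3 + 924.34×6 + 74.16×4 = 224189.35 + 654.96 + 5546.04 + 296.64 = 230686.99
ΣP(t=0)Q(t=0) = 25263.17×11 + 286.27×3 + 637.83×6 + 64.71×4 = 277894.87 + 858.81 + 3826.98 + 258.84 = 282839.5
L = 230686.99 / 282839.5 × 100 = 81.5611
Paasche component (current-period weights):
ΣP(t=1)Q(t=1) = 20380.85×13 + 218.32×4 + 924.34×5 + 74.16×4 = 264951.05 + 873.28 + 4621.7 + 296.64 = 270742.67
ΣP(t=0)Q(t=1) = 25263.17×13 + 286.27×4 + 637.83×5 + 64.71×4 = 328421.21 + 1145.08 + 3189.15 + 258.84 = 333014.28
P = 270742.67 / 333014.28 × 100 = 81.3006
Fisher = √(L × P) = √(81.5611 × 81.3006) = 81.4308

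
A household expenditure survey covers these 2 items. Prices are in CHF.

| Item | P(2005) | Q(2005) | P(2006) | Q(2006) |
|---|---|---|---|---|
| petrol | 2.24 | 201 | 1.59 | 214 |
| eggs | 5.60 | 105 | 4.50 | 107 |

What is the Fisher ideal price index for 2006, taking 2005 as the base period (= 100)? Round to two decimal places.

Laspeyres component (base-period weights):
ΣP(2006)Q(2005) = 1.59×201 + 4.50×105 = 319.59 + 472.5 = 792.09
ΣP(2005)Q(2005) = 2.24×201 + 5.60×105 = 450.24 + 588 = 1038.24
L = 792.09 / 1038.24 × 100 = 76.2916
Paasche component (current-period weights):
ΣP(2006)Q(2006) = 1.59×214 + 4.50×107 = 340.26 + 481.5 = 821.76
ΣP(2005)Q(2006) = 2.24×214 + 5.60×107 = 479.36 + 599.2 = 1078.56
P = 821.76 / 1078.56 × 100 = 76.1905
Fisher = √(L × P) = √(76.2916 × 76.1905) = 76.2410

76.24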